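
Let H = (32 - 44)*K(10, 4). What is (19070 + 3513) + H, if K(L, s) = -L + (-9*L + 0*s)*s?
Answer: 27023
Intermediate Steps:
K(L, s) = -L - 9*L*s (K(L, s) = -L + (-9*L + 0)*s = -L + (-9*L)*s = -L - 9*L*s)
H = 4440 (H = (32 - 44)*(-1*10*(1 + 9*4)) = -(-12)*10*(1 + 36) = -(-12)*10*37 = -12*(-370) = 4440)
(19070 + 3513) + H = (19070 + 3513) + 4440 = 22583 + 4440 = 27023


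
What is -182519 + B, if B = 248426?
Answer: 65907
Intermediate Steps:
-182519 + B = -182519 + 248426 = 65907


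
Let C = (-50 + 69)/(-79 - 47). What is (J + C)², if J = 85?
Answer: 114297481/15876 ≈ 7199.4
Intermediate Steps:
C = -19/126 (C = 19/(-126) = 19*(-1/126) = -19/126 ≈ -0.15079)
(J + C)² = (85 - 19/126)² = (10691/126)² = 114297481/15876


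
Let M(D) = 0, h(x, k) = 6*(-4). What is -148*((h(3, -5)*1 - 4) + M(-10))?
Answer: 4144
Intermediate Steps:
h(x, k) = -24
-148*((h(3, -5)*1 - 4) + M(-10)) = -148*((-24*1 - 4) + 0) = -148*((-24 - 4) + 0) = -148*(-28 + 0) = -148*(-28) = 4144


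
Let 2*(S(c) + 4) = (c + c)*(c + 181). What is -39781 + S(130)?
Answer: 645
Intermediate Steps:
S(c) = -4 + c*(181 + c) (S(c) = -4 + ((c + c)*(c + 181))/2 = -4 + ((2*c)*(181 + c))/2 = -4 + (2*c*(181 + c))/2 = -4 + c*(181 + c))
-39781 + S(130) = -39781 + (-4 + 130² + 181*130) = -39781 + (-4 + 16900 + 23530) = -39781 + 40426 = 645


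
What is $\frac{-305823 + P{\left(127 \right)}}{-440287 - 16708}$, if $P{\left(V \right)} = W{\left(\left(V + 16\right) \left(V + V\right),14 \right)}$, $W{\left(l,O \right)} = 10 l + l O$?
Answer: $- \frac{113181}{91399} \approx -1.2383$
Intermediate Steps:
$W{\left(l,O \right)} = 10 l + O l$
$P{\left(V \right)} = 48 V \left(16 + V\right)$ ($P{\left(V \right)} = \left(V + 16\right) \left(V + V\right) \left(10 + 14\right) = \left(16 + V\right) 2 V 24 = 2 V \left(16 + V\right) 24 = 48 V \left(16 + V\right)$)
$\frac{-305823 + P{\left(127 \right)}}{-440287 - 16708} = \frac{-305823 + 48 \cdot 127 \left(16 + 127\right)}{-440287 - 16708} = \frac{-305823 + 48 \cdot 127 \cdot 143}{-456995} = \left(-305823 + 871728\right) \left(- \frac{1}{456995}\right) = 565905 \left(- \frac{1}{456995}\right) = - \frac{113181}{91399}$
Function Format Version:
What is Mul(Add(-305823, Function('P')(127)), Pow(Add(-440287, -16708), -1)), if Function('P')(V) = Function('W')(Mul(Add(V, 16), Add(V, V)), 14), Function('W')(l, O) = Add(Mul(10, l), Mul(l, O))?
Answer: Rational(-113181, 91399) ≈ -1.2383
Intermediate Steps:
Function('W')(l, O) = Add(Mul(10, l), Mul(O, l))
Function('P')(V) = Mul(48, V, Add(16, V)) (Function('P')(V) = Mul(Mul(Add(V, 16), Add(V, V)), Add(10, 14)) = Mul(Mul(Add(16, V), Mul(2, V)), 24) = Mul(Mul(2, V, Add(16, V)), 24) = Mul(48, V, Add(16, V)))
Mul(Add(-305823, Function('P')(127)), Pow(Add(-440287, -16708), -1)) = Mul(Add(-305823, Mul(48, 127, Add(16, 127))), Pow(Add(-440287, -16708), -1)) = Mul(Add(-305823, Mul(48, 127, 143)), Pow(-456995, -1)) = Mul(Add(-305823, 871728), Rational(-1, 456995)) = Mul(565905, Rational(-1, 456995)) = Rational(-113181, 91399)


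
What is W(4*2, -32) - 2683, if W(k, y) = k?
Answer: -2675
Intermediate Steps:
W(4*2, -32) - 2683 = 4*2 - 2683 = 8 - 2683 = -2675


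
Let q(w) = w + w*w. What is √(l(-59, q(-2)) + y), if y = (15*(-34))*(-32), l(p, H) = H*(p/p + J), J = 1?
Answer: 2*√4081 ≈ 127.77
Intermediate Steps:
q(w) = w + w²
l(p, H) = 2*H (l(p, H) = H*(p/p + 1) = H*(1 + 1) = H*2 = 2*H)
y = 16320 (y = -510*(-32) = 16320)
√(l(-59, q(-2)) + y) = √(2*(-2*(1 - 2)) + 16320) = √(2*(-2*(-1)) + 16320) = √(2*2 + 16320) = √(4 + 16320) = √16324 = 2*√4081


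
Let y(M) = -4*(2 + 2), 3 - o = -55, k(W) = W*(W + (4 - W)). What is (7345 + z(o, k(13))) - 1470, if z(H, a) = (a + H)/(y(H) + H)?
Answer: 123430/21 ≈ 5877.6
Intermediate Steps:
k(W) = 4*W (k(W) = W*4 = 4*W)
o = 58 (o = 3 - 1*(-55) = 3 + 55 = 58)
y(M) = -16 (y(M) = -4*4 = -16)
z(H, a) = (H + a)/(-16 + H) (z(H, a) = (a + H)/(-16 + H) = (H + a)/(-16 + H))
(7345 + z(o, k(13))) - 1470 = (7345 + (58 + 4*13)/(-16 + 58)) - 1470 = (7345 + (58 + 52)/42) - 1470 = (7345 + (1/42)*110) - 1470 = (7345 + 55/21) - 1470 = 154300/21 - 1470 = 123430/21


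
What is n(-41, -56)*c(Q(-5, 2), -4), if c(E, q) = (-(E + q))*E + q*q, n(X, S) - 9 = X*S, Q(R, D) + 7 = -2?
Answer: -232805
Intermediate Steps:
Q(R, D) = -9 (Q(R, D) = -7 - 2 = -9)
n(X, S) = 9 + S*X (n(X, S) = 9 + X*S = 9 + S*X)
c(E, q) = q**2 + E*(-E - q) (c(E, q) = (-E - q)*E + q**2 = E*(-E - q) + q**2 = q**2 + E*(-E - q))
n(-41, -56)*c(Q(-5, 2), -4) = (9 - 56*(-41))*((-4)**2 - 1*(-9)**2 - 1*(-9)*(-4)) = (9 + 2296)*(16 - 1*81 - 36) = 2305*(16 - 81 - 36) = 2305*(-101) = -232805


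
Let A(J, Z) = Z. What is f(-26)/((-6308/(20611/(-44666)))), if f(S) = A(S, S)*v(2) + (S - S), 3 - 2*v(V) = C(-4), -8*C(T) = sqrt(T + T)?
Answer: -803829/281753128 - 267943*I*sqrt(2)/1127012512 ≈ -0.002853 - 0.00033622*I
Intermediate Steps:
C(T) = -sqrt(2)*sqrt(T)/8 (C(T) = -sqrt(T + T)/8 = -sqrt(2)*sqrt(T)/8)
v(V) = 3/2 + I*sqrt(2)/8 (v(V) = 3/2 - (-1)*sqrt(2)*sqrt(-4)/16 = 3/2 - (-1)*sqrt(2)*2*I/16 = 3/2 - (-1)*I*sqrt(2)/8 = 3/2 + I*sqrt(2)/8)
f(S) = S*(3/2 + I*sqrt(2)/8) (f(S) = S*(3/2 + I*sqrt(2)/8) + (S - S) = S*(3/2 + I*sqrt(2)/8) + 0 = S*(3/2 + I*sqrt(2)/8))
f(-26)/((-6308/(20611/(-44666)))) = ((1/8)*(-26)*(12 + I*sqrt(2)))/((-6308/(20611/(-44666)))) = (-39 - 13*I*sqrt(2)/4)/((-6308/(20611*(-1/44666)))) = (-39 - 13*I*sqrt(2)/4)/((-6308/(-20611/44666))) = (-39 - 13*I*sqrt(2)/4)/((-6308*(-44666/20611))) = (-39 - 13*I*sqrt(2)/4)/(281753128/20611) = (-39 - 13*I*sqrt(2)/4)*(20611/281753128) = -803829/281753128 - 267943*I*sqrt(2)/1127012512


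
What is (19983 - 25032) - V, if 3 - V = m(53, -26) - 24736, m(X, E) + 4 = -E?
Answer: -29766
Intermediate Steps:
m(X, E) = -4 - E
V = 24717 (V = 3 - ((-4 - 1*(-26)) - 24736) = 3 - ((-4 + 26) - 24736) = 3 - (22 - 24736) = 3 - 1*(-24714) = 3 + 24714 = 24717)
(19983 - 25032) - V = (19983 - 25032) - 1*24717 = -5049 - 24717 = -29766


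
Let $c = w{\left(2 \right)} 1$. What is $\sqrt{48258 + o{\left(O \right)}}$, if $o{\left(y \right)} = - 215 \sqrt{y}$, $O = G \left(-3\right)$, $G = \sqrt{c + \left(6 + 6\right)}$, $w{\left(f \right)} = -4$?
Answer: $\sqrt{48258 - 215 i 2^{\frac{3}{4}} \sqrt{3}} \approx 219.68 - 1.425 i$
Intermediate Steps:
$c = -4$ ($c = \left(-4\right) 1 = -4$)
$G = 2 \sqrt{2}$ ($G = \sqrt{-4 + \left(6 + 6\right)} = \sqrt{-4 + 12} = \sqrt{8} = 2 \sqrt{2} \approx 2.8284$)
$O = - 6 \sqrt{2}$ ($O = 2 \sqrt{2} \left(-3\right) = - 6 \sqrt{2} \approx -8.4853$)
$\sqrt{48258 + o{\left(O \right)}} = \sqrt{48258 - 215 \sqrt{- 6 \sqrt{2}}} = \sqrt{48258 - 215 i 2^{\frac{3}{4}} \sqrt{3}}$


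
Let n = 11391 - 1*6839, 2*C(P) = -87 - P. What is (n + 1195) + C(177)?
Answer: 5615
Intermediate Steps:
C(P) = -87/2 - P/2 (C(P) = (-87 - P)/2 = -87/2 - P/2)
n = 4552 (n = 11391 - 6839 = 4552)
(n + 1195) + C(177) = (4552 + 1195) + (-87/2 - 1/2*177) = 5747 + (-87/2 - 177/2) = 5747 - 132 = 5615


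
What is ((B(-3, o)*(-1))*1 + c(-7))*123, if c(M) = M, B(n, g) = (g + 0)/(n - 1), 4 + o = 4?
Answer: -861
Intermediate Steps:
o = 0 (o = -4 + 4 = 0)
B(n, g) = g/(-1 + n)
((B(-3, o)*(-1))*1 + c(-7))*123 = (((0/(-1 - 3))*(-1))*1 - 7)*123 = (((0/(-4))*(-1))*1 - 7)*123 = (((0*(-1/4))*(-1))*1 - 7)*123 = ((0*(-1))*1 - 7)*123 = (0*1 - 7)*123 = (0 - 7)*123 = -7*123 = -861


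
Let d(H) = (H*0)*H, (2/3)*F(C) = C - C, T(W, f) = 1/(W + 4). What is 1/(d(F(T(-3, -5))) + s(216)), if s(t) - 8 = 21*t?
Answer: 1/4544 ≈ 0.00022007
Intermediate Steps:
T(W, f) = 1/(4 + W)
s(t) = 8 + 21*t
F(C) = 0 (F(C) = 3*(C - C)/2 = (3/2)*0 = 0)
d(H) = 0 (d(H) = 0*H = 0)
1/(d(F(T(-3, -5))) + s(216)) = 1/(0 + (8 + 21*216)) = 1/(0 + (8 + 4536)) = 1/(0 + 4544) = 1/4544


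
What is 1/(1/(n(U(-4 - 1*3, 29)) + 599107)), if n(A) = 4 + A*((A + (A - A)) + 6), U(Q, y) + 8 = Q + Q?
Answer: 599463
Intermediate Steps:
U(Q, y) = -8 + 2*Q (U(Q, y) = -8 + (Q + Q) = -8 + 2*Q)
n(A) = 4 + A*(6 + A) (n(A) = 4 + A*((A + 0) + 6) = 4 + A*(A + 6) = 4 + A*(6 + A))
1/(1/(n(U(-4 - 1*3, 29)) + 599107)) = 1/(1/((4 + (-8 + 2*(-4 - 1*3))**2 + 6*(-8 + 2*(-4 - 1*3))) + 599107)) = 1/(1/((4 + (-8 + 2*(-4 - 3))**2 + 6*(-8 + 2*(-4 - 3))) + 599107)) = 1/(1/((4 + (-8 + 2*(-7))**2 + 6*(-8 + 2*(-7))) + 599107)) = 1/(1/((4 + (-8 - 14)**2 + 6*(-8 - 14)) + 599107)) = 1/(1/((4 + (-22)**2 + 6*(-22)) + 599107)) = 1/(1/((4 + 484 - 132) + 599107)) = 1/(1/(356 + 599107)) = 1/(1/599463) = 599463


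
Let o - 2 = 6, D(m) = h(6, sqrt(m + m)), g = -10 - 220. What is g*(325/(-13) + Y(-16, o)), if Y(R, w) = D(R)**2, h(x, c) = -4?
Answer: 2070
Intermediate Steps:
g = -230
D(m) = -4
o = 8 (o = 2 + 6 = 8)
Y(R, w) = 16 (Y(R, w) = (-4)**2 = 16)
g*(325/(-13) + Y(-16, o)) = -230*(325/(-13) + 16) = -230*(325*(-1/13) + 16) = -230*(-25 + 16) = -230*(-9) = 2070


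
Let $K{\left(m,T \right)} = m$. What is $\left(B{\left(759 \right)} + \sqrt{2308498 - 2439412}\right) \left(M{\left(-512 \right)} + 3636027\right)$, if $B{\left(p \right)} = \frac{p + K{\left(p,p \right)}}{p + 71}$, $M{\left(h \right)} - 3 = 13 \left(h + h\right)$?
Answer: $\frac{2749642962}{415} + 10868154 i \sqrt{14546} \approx 6.6256 \cdot 10^{6} + 1.3108 \cdot 10^{9} i$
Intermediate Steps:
$M{\left(h \right)} = 3 + 26 h$ ($M{\left(h \right)} = 3 + 13 \left(h + h\right) = 3 + 13 \cdot 2 h = 3 + 26 h$)
$B{\left(p \right)} = \frac{2 p}{71 + p}$ ($B{\left(p \right)} = \frac{p + p}{p + 71} = \frac{2 p}{71 + p}$)
$\left(B{\left(759 \right)} + \sqrt{2308498 - 2439412}\right) \left(M{\left(-512 \right)} + 3636027\right) = \left(2 \cdot 759 \frac{1}{71 + 759} + \sqrt{2308498 - 2439412}\right) \left(\left(3 + 26 \left(-512\right)\right) + 3636027\right) = \left(2 \cdot 759 \cdot \frac{1}{830} + \sqrt{-130914}\right) \left(\left(3 - 13312\right) + 3636027\right) = \left(2 \cdot 759 \cdot \frac{1}{830} + 3 i \sqrt{14546}\right) \left(-13309 + 3636027\right) = \left(\frac{759}{415} + 3 i \sqrt{14546}\right) 3622718 = \frac{2749642962}{415} + 10868154 i \sqrt{14546}$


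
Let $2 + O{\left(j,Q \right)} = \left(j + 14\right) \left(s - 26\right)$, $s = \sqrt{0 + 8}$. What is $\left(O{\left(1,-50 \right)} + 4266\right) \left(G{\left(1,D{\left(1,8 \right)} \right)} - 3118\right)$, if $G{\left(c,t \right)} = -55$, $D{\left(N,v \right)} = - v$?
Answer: $-12292202 - 95190 \sqrt{2} \approx -1.2427 \cdot 10^{7}$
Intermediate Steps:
$s = 2 \sqrt{2}$ ($s = \sqrt{8} = 2 \sqrt{2} \approx 2.8284$)
$O{\left(j,Q \right)} = -2 + \left(-26 + 2 \sqrt{2}\right) \left(14 + j\right)$ ($O{\left(j,Q \right)} = -2 + \left(j + 14\right) \left(2 \sqrt{2} - 26\right) = -2 + \left(14 + j\right) \left(-26 + 2 \sqrt{2}\right) = -2 + \left(-26 + 2 \sqrt{2}\right) \left(14 + j\right)$)
$\left(O{\left(1,-50 \right)} + 4266\right) \left(G{\left(1,D{\left(1,8 \right)} \right)} - 3118\right) = \left(\left(-366 - 26 + 28 \sqrt{2} + 2 \cdot 1 \sqrt{2}\right) + 4266\right) \left(-55 - 3118\right) = \left(\left(-366 - 26 + 28 \sqrt{2} + 2 \sqrt{2}\right) + 4266\right) \left(-3173\right) = \left(\left(-392 + 30 \sqrt{2}\right) + 4266\right) \left(-3173\right) = \left(3874 + 30 \sqrt{2}\right) \left(-3173\right) = -12292202 - 95190 \sqrt{2}$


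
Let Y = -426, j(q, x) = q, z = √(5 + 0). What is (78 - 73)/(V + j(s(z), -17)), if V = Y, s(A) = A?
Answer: -2130/181471 - 5*√5/181471 ≈ -0.011799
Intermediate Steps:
z = √5 ≈ 2.2361
V = -426
(78 - 73)/(V + j(s(z), -17)) = (78 - 73)/(-426 + √5) = 5/(-426 + √5)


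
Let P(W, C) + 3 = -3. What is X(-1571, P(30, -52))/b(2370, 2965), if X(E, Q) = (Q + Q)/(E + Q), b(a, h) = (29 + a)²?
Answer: 12/9075951977 ≈ 1.3222e-9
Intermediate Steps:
P(W, C) = -6 (P(W, C) = -3 - 3 = -6)
X(E, Q) = 2*Q/(E + Q) (X(E, Q) = (2*Q)/(E + Q) = 2*Q/(E + Q))
X(-1571, P(30, -52))/b(2370, 2965) = (2*(-6)/(-1571 - 6))/((29 + 2370)²) = (2*(-6)/(-1577))/(2399²) = (2*(-6)*(-1/1577))/5755201 = (12/1577)*(1/5755201) = 12/9075951977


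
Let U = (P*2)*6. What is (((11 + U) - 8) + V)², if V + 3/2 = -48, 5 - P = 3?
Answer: 2025/4 ≈ 506.25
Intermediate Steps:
P = 2 (P = 5 - 1*3 = 5 - 3 = 2)
V = -99/2 (V = -3/2 - 48 = -99/2 ≈ -49.500)
U = 24 (U = (2*2)*6 = 4*6 = 24)
(((11 + U) - 8) + V)² = (((11 + 24) - 8) - 99/2)² = ((35 - 8) - 99/2)² = (27 - 99/2)² = (-45/2)² = 2025/4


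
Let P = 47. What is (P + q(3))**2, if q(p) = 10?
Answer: 3249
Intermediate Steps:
(P + q(3))**2 = (47 + 10)**2 = 57**2 = 3249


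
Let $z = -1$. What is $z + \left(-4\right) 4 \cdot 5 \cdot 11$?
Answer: $-881$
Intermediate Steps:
$z + \left(-4\right) 4 \cdot 5 \cdot 11 = -1 + \left(-4\right) 4 \cdot 5 \cdot 11 = -1 + \left(-16\right) 5 \cdot 11 = -1 - 880 = -881$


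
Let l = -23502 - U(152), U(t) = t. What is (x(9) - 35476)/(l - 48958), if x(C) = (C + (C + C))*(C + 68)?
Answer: 33397/72612 ≈ 0.45994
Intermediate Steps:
x(C) = 3*C*(68 + C) (x(C) = (C + 2*C)*(68 + C) = (3*C)*(68 + C) = 3*C*(68 + C))
l = -23654 (l = -23502 - 1*152 = -23502 - 152 = -23654)
(x(9) - 35476)/(l - 48958) = (3*9*(68 + 9) - 35476)/(-23654 - 48958) = (3*9*77 - 35476)/(-72612) = (2079 - 35476)*(-1/72612) = -33397*(-1/72612) = 33397/72612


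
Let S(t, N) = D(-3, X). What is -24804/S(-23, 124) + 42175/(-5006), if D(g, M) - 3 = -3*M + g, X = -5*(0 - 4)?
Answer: 10136527/25030 ≈ 404.98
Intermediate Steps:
X = 20 (X = -5*(-4) = 20)
D(g, M) = 3 + g - 3*M (D(g, M) = 3 + (-3*M + g) = 3 + (g - 3*M) = 3 + g - 3*M)
S(t, N) = -60 (S(t, N) = 3 - 3 - 3*20 = 3 - 3 - 60 = -60)
-24804/S(-23, 124) + 42175/(-5006) = -24804/(-60) + 42175/(-5006) = -24804*(-1/60) + 42175*(-1/5006) = 2067/5 - 42175/5006 = 10136527/25030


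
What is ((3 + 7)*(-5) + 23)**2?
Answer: 729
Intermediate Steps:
((3 + 7)*(-5) + 23)**2 = (10*(-5) + 23)**2 = (-50 + 23)**2 = (-27)**2 = 729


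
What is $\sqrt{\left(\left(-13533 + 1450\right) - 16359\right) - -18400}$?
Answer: $i \sqrt{10042} \approx 100.21 i$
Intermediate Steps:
$\sqrt{\left(\left(-13533 + 1450\right) - 16359\right) - -18400} = \sqrt{\left(-12083 - 16359\right) + 18400} = \sqrt{-28442 + 18400} = \sqrt{-10042} = i \sqrt{10042}$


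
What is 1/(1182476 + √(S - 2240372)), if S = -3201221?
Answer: 51412/60793692703 - I*√5441593/1398254932169 ≈ 8.4568e-7 - 1.6683e-9*I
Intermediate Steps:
1/(1182476 + √(S - 2240372)) = 1/(1182476 + √(-3201221 - 2240372)) = 1/(1182476 + √(-5441593)) = 1/(1182476 + I*√5441593)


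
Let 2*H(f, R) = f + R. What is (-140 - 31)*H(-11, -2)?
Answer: 2223/2 ≈ 1111.5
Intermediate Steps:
H(f, R) = R/2 + f/2 (H(f, R) = (f + R)/2 = (R + f)/2 = R/2 + f/2)
(-140 - 31)*H(-11, -2) = (-140 - 31)*((½)*(-2) + (½)*(-11)) = -171*(-1 - 11/2) = -171*(-13/2) = 2223/2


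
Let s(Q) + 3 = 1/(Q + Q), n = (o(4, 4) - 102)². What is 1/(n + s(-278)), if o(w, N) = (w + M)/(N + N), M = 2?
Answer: 2224/22792799 ≈ 9.7575e-5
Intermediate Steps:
o(w, N) = (2 + w)/(2*N) (o(w, N) = (w + 2)/(N + N) = (2 + w)/((2*N)) = (2 + w)*(1/(2*N)) = (2 + w)/(2*N))
n = 164025/16 (n = ((½)*(2 + 4)/4 - 102)² = ((½)*(¼)*6 - 102)² = (¾ - 102)² = (-405/4)² = 164025/16 ≈ 10252.)
s(Q) = -3 + 1/(2*Q) (s(Q) = -3 + 1/(Q + Q) = -3 + 1/(2*Q))
1/(n + s(-278)) = 1/(164025/16 + (-3 + (½)/(-278))) = 1/(164025/16 + (-3 + (½)*(-1/278))) = 1/(164025/16 + (-3 - 1/556)) = 1/(164025/16 - 1669/556) = 1/(22792799/2224) = 2224/22792799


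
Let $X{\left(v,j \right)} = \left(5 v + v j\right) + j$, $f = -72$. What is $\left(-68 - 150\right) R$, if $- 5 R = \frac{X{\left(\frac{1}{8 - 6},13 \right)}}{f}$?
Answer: $- \frac{1199}{90} \approx -13.322$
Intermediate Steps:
$X{\left(v,j \right)} = j + 5 v + j v$ ($X{\left(v,j \right)} = \left(5 v + j v\right) + j = j + 5 v + j v$)
$R = \frac{11}{180}$ ($R = - \frac{\left(13 + \frac{5}{8 - 6} + \frac{13}{8 - 6}\right) \frac{1}{-72}}{5} = - \frac{\left(13 + \frac{5}{2} + \frac{13}{2}\right) \left(- \frac{1}{72}\right)}{5} = - \frac{22 \left(- \frac{1}{72}\right)}{5} = \left(- \frac{1}{5}\right) \left(- \frac{11}{36}\right) = \frac{11}{180} \approx 0.061111$)
$\left(-68 - 150\right) R = \left(-68 - 150\right) \frac{11}{180} = \left(-218\right) \frac{11}{180} = - \frac{1199}{90}$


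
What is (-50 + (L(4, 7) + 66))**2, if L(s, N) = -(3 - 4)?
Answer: 289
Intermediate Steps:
L(s, N) = 1 (L(s, N) = -1*(-1) = 1)
(-50 + (L(4, 7) + 66))**2 = (-50 + (1 + 66))**2 = (-50 + 67)**2 = 17**2 = 289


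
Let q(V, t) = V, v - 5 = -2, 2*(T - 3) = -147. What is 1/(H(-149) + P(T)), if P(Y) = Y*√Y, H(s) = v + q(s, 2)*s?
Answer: 177632/3946944149 + 282*I*√282/3946944149 ≈ 4.5005e-5 + 1.1998e-6*I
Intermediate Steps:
T = -141/2 (T = 3 + (½)*(-147) = 3 - 147/2 = -141/2 ≈ -70.500)
v = 3 (v = 5 - 2 = 3)
H(s) = 3 + s² (H(s) = 3 + s*s = 3 + s²)
P(Y) = Y^(3/2)
1/(H(-149) + P(T)) = 1/((3 + (-149)²) + (-141/2)^(3/2)) = 1/((3 + 22201) - 141*I*√282/4) = 1/(22204 - 141*I*√282/4)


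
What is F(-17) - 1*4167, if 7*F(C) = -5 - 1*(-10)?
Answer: -29164/7 ≈ -4166.3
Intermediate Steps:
F(C) = 5/7 (F(C) = (-5 - 1*(-10))/7 = (-5 + 10)/7 = (⅐)*5 = 5/7)
F(-17) - 1*4167 = 5/7 - 1*4167 = 5/7 - 4167 = -29164/7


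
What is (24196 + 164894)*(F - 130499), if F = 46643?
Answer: -15856331040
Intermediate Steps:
(24196 + 164894)*(F - 130499) = (24196 + 164894)*(46643 - 130499) = 189090*(-83856) = -15856331040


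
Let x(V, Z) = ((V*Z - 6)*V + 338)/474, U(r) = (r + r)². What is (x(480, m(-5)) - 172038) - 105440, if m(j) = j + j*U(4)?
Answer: -103203557/237 ≈ -4.3546e+5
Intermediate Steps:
U(r) = 4*r² (U(r) = (2*r)² = 4*r²)
m(j) = 65*j (m(j) = j + j*(4*4²) = j + j*(4*16) = j + j*64 = j + 64*j = 65*j)
x(V, Z) = 169/237 + V*(-6 + V*Z)/474 (x(V, Z) = ((-6 + V*Z)*V + 338)*(1/474) = (V*(-6 + V*Z) + 338)*(1/474) = (338 + V*(-6 + V*Z))*(1/474) = 169/237 + V*(-6 + V*Z)/474)
(x(480, m(-5)) - 172038) - 105440 = ((169/237 - 1/79*480 + (1/474)*(65*(-5))*480²) - 172038) - 105440 = ((169/237 - 480/79 + (1/474)*(-325)*230400) - 172038) - 105440 = ((169/237 - 480/79 - 12480000/79) - 172038) - 105440 = (-37441271/237 - 172038) - 105440 = -78214277/237 - 105440 = -103203557/237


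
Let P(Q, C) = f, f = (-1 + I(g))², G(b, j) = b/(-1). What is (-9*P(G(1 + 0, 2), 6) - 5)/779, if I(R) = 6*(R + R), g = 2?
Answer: -4766/779 ≈ -6.1181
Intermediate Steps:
G(b, j) = -b (G(b, j) = b*(-1) = -b)
I(R) = 12*R (I(R) = 6*(2*R) = 12*R)
f = 529 (f = (-1 + 12*2)² = (-1 + 24)² = 23² = 529)
P(Q, C) = 529
(-9*P(G(1 + 0, 2), 6) - 5)/779 = (-9*529 - 5)/779 = (-4761 - 5)*(1/779) = -4766*1/779 = -4766/779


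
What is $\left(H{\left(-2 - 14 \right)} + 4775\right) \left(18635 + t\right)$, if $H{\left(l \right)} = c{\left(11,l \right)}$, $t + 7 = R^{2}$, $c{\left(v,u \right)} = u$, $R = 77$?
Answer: $116866763$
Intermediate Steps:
$t = 5922$ ($t = -7 + 77^{2} = -7 + 5929 = 5922$)
$H{\left(l \right)} = l$
$\left(H{\left(-2 - 14 \right)} + 4775\right) \left(18635 + t\right) = \left(\left(-2 - 14\right) + 4775\right) \left(18635 + 5922\right) = \left(\left(-2 - 14\right) + 4775\right) 24557 = \left(-16 + 4775\right) 24557 = 4759 \cdot 24557 = 116866763$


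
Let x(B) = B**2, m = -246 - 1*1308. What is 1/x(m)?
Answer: 1/2414916 ≈ 4.1409e-7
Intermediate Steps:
m = -1554 (m = -246 - 1308 = -1554)
1/x(m) = 1/((-1554)**2) = 1/2414916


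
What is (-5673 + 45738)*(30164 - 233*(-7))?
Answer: 1273866675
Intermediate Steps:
(-5673 + 45738)*(30164 - 233*(-7)) = 40065*(30164 + 1631) = 40065*31795 = 1273866675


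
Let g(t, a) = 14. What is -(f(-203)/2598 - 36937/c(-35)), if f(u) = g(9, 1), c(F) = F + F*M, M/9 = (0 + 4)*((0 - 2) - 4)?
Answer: 1114616/227325 ≈ 4.9032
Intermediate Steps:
M = -216 (M = 9*((0 + 4)*((0 - 2) - 4)) = 9*(4*(-2 - 4)) = 9*(4*(-6)) = 9*(-24) = -216)
c(F) = -215*F (c(F) = F + F*(-216) = F - 216*F = -215*F)
f(u) = 14
-(f(-203)/2598 - 36937/c(-35)) = -(14/2598 - 36937/((-215*(-35)))) = -(14*(1/2598) - 36937/7525) = -(7/1299 - 36937*1/7525) = -(7/1299 - 859/175) = -1*(-1114616/227325) = 1114616/227325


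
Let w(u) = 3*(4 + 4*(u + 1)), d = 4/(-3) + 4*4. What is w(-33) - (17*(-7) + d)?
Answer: -803/3 ≈ -267.67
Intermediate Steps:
d = 44/3 (d = 4*(-⅓) + 16 = -4/3 + 16 = 44/3 ≈ 14.667)
w(u) = 24 + 12*u (w(u) = 3*(4 + 4*(1 + u)) = 3*(4 + (4 + 4*u)) = 3*(8 + 4*u) = 24 + 12*u)
w(-33) - (17*(-7) + d) = (24 + 12*(-33)) - (17*(-7) + 44/3) = (24 - 396) - (-119 + 44/3) = -372 - 1*(-313/3) = -372 + 313/3 = -803/3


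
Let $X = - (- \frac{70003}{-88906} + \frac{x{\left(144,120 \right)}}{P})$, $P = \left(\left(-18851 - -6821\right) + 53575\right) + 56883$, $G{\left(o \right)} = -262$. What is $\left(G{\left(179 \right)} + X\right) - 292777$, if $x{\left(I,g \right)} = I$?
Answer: $- \frac{641086059458175}{2187709942} \approx -2.9304 \cdot 10^{5}$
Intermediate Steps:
$P = 98428$ ($P = \left(\left(-18851 + 6821\right) + 53575\right) + 56883 = \left(-12030 + 53575\right) + 56883 = 41545 + 56883 = 98428$)
$X = - \frac{1725764437}{2187709942}$ ($X = - (- \frac{70003}{-88906} + \frac{144}{98428}) = - (\left(-70003\right) \left(- \frac{1}{88906}\right) + 144 \cdot \frac{1}{98428}) = - (\frac{70003}{88906} + \frac{36}{24607}) = \left(-1\right) \frac{1725764437}{2187709942} = - \frac{1725764437}{2187709942} \approx -0.78885$)
$\left(G{\left(179 \right)} + X\right) - 292777 = \left(-262 - \frac{1725764437}{2187709942}\right) - 292777 = - \frac{574905769241}{2187709942} - 292777 = - \frac{641086059458175}{2187709942}$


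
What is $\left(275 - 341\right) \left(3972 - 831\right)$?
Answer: $-207306$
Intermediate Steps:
$\left(275 - 341\right) \left(3972 - 831\right) = \left(275 - 341\right) 3141 = \left(-66\right) 3141 = -207306$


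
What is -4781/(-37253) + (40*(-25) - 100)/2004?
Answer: -7849294/18663753 ≈ -0.42056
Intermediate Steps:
-4781/(-37253) + (40*(-25) - 100)/2004 = -4781*(-1/37253) + (-1000 - 100)*(1/2004) = 4781/37253 - 1100*1/2004 = 4781/37253 - 275/501 = -7849294/18663753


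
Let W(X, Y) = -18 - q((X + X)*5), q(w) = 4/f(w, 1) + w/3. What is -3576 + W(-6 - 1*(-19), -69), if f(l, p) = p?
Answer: -10924/3 ≈ -3641.3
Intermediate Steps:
q(w) = 4 + w/3 (q(w) = 4/1 + w/3 = 4*1 + w*(1/3) = 4 + w/3)
W(X, Y) = -22 - 10*X/3 (W(X, Y) = -18 - (4 + ((X + X)*5)/3) = -18 - (4 + ((2*X)*5)/3) = -18 - (4 + (10*X)/3) = -18 - (4 + 10*X/3) = -18 + (-4 - 10*X/3) = -22 - 10*X/3)
-3576 + W(-6 - 1*(-19), -69) = -3576 + (-22 - 10*(-6 - 1*(-19))/3) = -3576 + (-22 - 10*(-6 + 19)/3) = -3576 + (-22 - 10/3*13) = -3576 + (-22 - 130/3) = -3576 - 196/3 = -10924/3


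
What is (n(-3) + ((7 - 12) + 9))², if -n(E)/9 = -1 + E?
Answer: 1600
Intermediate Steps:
n(E) = 9 - 9*E (n(E) = -9*(-1 + E) = 9 - 9*E)
(n(-3) + ((7 - 12) + 9))² = ((9 - 9*(-3)) + ((7 - 12) + 9))² = ((9 + 27) + (-5 + 9))² = (36 + 4)² = 40² = 1600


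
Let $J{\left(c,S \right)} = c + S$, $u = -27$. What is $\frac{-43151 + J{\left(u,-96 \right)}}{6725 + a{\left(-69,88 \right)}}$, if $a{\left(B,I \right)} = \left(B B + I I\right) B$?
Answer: $\frac{21637}{428060} \approx 0.050547$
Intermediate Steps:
$a{\left(B,I \right)} = B \left(B^{2} + I^{2}\right)$ ($a{\left(B,I \right)} = \left(B^{2} + I^{2}\right) B = B \left(B^{2} + I^{2}\right)$)
$J{\left(c,S \right)} = S + c$
$\frac{-43151 + J{\left(u,-96 \right)}}{6725 + a{\left(-69,88 \right)}} = \frac{-43151 - 123}{6725 - 69 \left(\left(-69\right)^{2} + 88^{2}\right)} = \frac{-43151 - 123}{6725 - 69 \left(4761 + 7744\right)} = - \frac{43274}{6725 - 862845} = - \frac{43274}{-856120} = \left(-43274\right) \left(- \frac{1}{856120}\right) = \frac{21637}{428060}$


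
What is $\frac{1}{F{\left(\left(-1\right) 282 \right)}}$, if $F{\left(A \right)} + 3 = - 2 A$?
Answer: $\frac{1}{561} \approx 0.0017825$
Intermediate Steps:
$F{\left(A \right)} = -3 - 2 A$
$\frac{1}{F{\left(\left(-1\right) 282 \right)}} = \frac{1}{-3 - 2 \left(\left(-1\right) 282\right)} = \frac{1}{-3 - -564} = \frac{1}{-3 + 564} = \frac{1}{561}$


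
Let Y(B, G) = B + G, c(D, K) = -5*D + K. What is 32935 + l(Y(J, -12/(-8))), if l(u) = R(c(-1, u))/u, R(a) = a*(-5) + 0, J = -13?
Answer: 757440/23 ≈ 32932.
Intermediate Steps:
c(D, K) = K - 5*D
R(a) = -5*a (R(a) = -5*a + 0 = -5*a)
l(u) = (-25 - 5*u)/u (l(u) = (-5*(u - 5*(-1)))/u = (-5*(u + 5))/u = (-5*(5 + u))/u = (-25 - 5*u)/u)
32935 + l(Y(J, -12/(-8))) = 32935 + (-5 - 25/(-13 - 12/(-8))) = 32935 + (-5 - 25/(-13 - 12*(-⅛))) = 32935 + (-5 - 25/(-13 + 3/2)) = 32935 + (-5 - 25/(-23/2)) = 32935 + (-5 - 25*(-2/23)) = 32935 + (-5 + 50/23) = 32935 - 65/23 = 757440/23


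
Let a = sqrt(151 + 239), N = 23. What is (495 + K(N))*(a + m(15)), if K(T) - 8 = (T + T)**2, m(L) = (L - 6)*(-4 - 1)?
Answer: -117855 + 2619*sqrt(390) ≈ -66134.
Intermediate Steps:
m(L) = 30 - 5*L (m(L) = (-6 + L)*(-5) = 30 - 5*L)
a = sqrt(390) ≈ 19.748
K(T) = 8 + 4*T**2 (K(T) = 8 + (T + T)**2 = 8 + (2*T)**2 = 8 + 4*T**2)
(495 + K(N))*(a + m(15)) = (495 + (8 + 4*23**2))*(sqrt(390) + (30 - 5*15)) = (495 + (8 + 4*529))*(sqrt(390) + (30 - 75)) = (495 + (8 + 2116))*(sqrt(390) - 45) = (495 + 2124)*(-45 + sqrt(390)) = 2619*(-45 + sqrt(390)) = -117855 + 2619*sqrt(390)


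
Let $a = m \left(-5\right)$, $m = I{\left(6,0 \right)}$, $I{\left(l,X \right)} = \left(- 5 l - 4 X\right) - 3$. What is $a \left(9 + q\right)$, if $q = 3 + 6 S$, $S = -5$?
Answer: $-2970$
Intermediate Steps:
$I{\left(l,X \right)} = -3 - 5 l - 4 X$
$m = -33$ ($m = -3 - 30 - 0 = -3 - 30 + 0 = -33$)
$q = -27$ ($q = 3 + 6 \left(-5\right) = 3 - 30 = -27$)
$a = 165$ ($a = \left(-33\right) \left(-5\right) = 165$)
$a \left(9 + q\right) = 165 \left(9 - 27\right) = 165 \left(-18\right) = -2970$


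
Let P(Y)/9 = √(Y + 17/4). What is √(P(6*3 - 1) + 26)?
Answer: √(104 + 18*√85)/2 ≈ 8.2151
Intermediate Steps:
P(Y) = 9*√(17/4 + Y) (P(Y) = 9*√(Y + 17/4) = 9*√(17/4 + Y))
√(P(6*3 - 1) + 26) = √(9*√(17 + 4*(6*3 - 1))/2 + 26) = √(9*√(17 + 4*(18 - 1))/2 + 26) = √(9*√(17 + 4*17)/2 + 26) = √(9*√(17 + 68)/2 + 26) = √(9*√85/2 + 26) = √(26 + 9*√85/2)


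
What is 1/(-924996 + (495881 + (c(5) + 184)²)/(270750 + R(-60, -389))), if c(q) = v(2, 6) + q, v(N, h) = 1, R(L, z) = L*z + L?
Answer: -10890/10073186737 ≈ -1.0811e-6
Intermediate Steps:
R(L, z) = L + L*z
c(q) = 1 + q
1/(-924996 + (495881 + (c(5) + 184)²)/(270750 + R(-60, -389))) = 1/(-924996 + (495881 + ((1 + 5) + 184)²)/(270750 - 60*(1 - 389))) = 1/(-924996 + (495881 + (6 + 184)²)/(270750 - 60*(-388))) = 1/(-924996 + (495881 + 190²)/(270750 + 23280)) = 1/(-924996 + (495881 + 36100)/294030) = 1/(-924996 + 531981*(1/294030)) = 1/(-924996 + 19703/10890) = 1/(-10073186737/10890) = -10890/10073186737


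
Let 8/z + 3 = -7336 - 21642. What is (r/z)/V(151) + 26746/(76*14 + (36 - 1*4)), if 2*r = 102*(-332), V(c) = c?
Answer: 33615400325/82748 ≈ 4.0624e+5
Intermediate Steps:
z = -8/28981 (z = 8/(-3 + (-7336 - 21642)) = 8/(-3 - 28978) = 8/(-28981) = 8*(-1/28981) = -8/28981 ≈ -0.00027604)
r = -16932 (r = (102*(-332))/2 = (½)*(-33864) = -16932)
(r/z)/V(151) + 26746/(76*14 + (36 - 1*4)) = -16932/(-8/28981)/151 + 26746/(76*14 + (36 - 1*4)) = -16932*(-28981/8)*(1/151) + 26746/(1064 + (36 - 4)) = (122676573/2)*(1/151) + 26746/(1064 + 32) = 122676573/302 + 26746/1096 = 122676573/302 + 26746*(1/1096) = 122676573/302 + 13373/548 = 33615400325/82748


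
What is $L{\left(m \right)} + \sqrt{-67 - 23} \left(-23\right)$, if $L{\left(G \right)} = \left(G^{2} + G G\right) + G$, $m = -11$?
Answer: $231 - 69 i \sqrt{10} \approx 231.0 - 218.2 i$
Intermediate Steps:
$L{\left(G \right)} = G + 2 G^{2}$ ($L{\left(G \right)} = \left(G^{2} + G^{2}\right) + G = 2 G^{2} + G = G + 2 G^{2}$)
$L{\left(m \right)} + \sqrt{-67 - 23} \left(-23\right) = - 11 \left(1 + 2 \left(-11\right)\right) + \sqrt{-67 - 23} \left(-23\right) = - 11 \left(1 - 22\right) + \sqrt{-90} \left(-23\right) = \left(-11\right) \left(-21\right) + 3 i \sqrt{10} \left(-23\right) = 231 - 69 i \sqrt{10}$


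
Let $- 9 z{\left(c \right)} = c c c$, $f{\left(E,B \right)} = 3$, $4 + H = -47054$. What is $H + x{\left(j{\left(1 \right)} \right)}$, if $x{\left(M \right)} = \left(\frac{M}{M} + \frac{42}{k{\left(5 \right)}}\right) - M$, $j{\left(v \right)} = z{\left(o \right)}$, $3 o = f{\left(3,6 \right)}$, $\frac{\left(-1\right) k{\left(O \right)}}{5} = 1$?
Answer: $- \frac{2117938}{45} \approx -47065.0$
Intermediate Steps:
$k{\left(O \right)} = -5$ ($k{\left(O \right)} = \left(-5\right) 1 = -5$)
$H = -47058$ ($H = -4 - 47054 = -47058$)
$o = 1$ ($o = \frac{1}{3} \cdot 3 = 1$)
$z{\left(c \right)} = - \frac{c^{3}}{9}$ ($z{\left(c \right)} = - \frac{c c c}{9} = - \frac{c c^{2}}{9} = - \frac{c^{3}}{9}$)
$j{\left(v \right)} = - \frac{1}{9}$ ($j{\left(v \right)} = - \frac{1^{3}}{9} = \left(- \frac{1}{9}\right) 1 = - \frac{1}{9}$)
$x{\left(M \right)} = - \frac{37}{5} - M$ ($x{\left(M \right)} = \left(\frac{M}{M} + \frac{42}{-5}\right) - M = \left(1 + 42 \left(- \frac{1}{5}\right)\right) - M = \left(1 - \frac{42}{5}\right) - M = - \frac{37}{5} - M$)
$H + x{\left(j{\left(1 \right)} \right)} = -47058 - \frac{328}{45} = - \frac{2117938}{45}$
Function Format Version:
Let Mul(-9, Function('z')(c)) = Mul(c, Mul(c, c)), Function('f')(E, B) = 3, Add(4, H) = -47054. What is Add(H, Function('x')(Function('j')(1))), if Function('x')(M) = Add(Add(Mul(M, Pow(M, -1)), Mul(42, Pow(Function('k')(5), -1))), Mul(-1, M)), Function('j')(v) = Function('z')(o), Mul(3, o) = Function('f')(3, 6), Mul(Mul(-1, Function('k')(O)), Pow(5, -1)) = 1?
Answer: Rational(-2117938, 45) ≈ -47065.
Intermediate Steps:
Function('k')(O) = -5 (Function('k')(O) = Mul(-5, 1) = -5)
H = -47058 (H = Add(-4, -47054) = -47058)
o = 1 (o = Mul(Rational(1, 3), 3) = 1)
Function('z')(c) = Mul(Rational(-1, 9), Pow(c, 3)) (Function('z')(c) = Mul(Rational(-1, 9), Mul(c, Mul(c, c))) = Mul(Rational(-1, 9), Mul(c, Pow(c, 2))) = Mul(Rational(-1, 9), Pow(c, 3)))
Function('j')(v) = Rational(-1, 9) (Function('j')(v) = Mul(Rational(-1, 9), Pow(1, 3)) = Mul(Rational(-1, 9), 1) = Rational(-1, 9))
Function('x')(M) = Add(Rational(-37, 5), Mul(-1, M)) (Function('x')(M) = Add(Add(Mul(M, Pow(M, -1)), Mul(42, Pow(-5, -1))), Mul(-1, M)) = Add(Add(1, Mul(42, Rational(-1, 5))), Mul(-1, M)) = Add(Add(1, Rational(-42, 5)), Mul(-1, M)) = Add(Rational(-37, 5), Mul(-1, M)))
Add(H, Function('x')(Function('j')(1))) = Add(-47058, Add(Rational(-37, 5), Mul(-1, Rational(-1, 9)))) = Add(-47058, Add(Rational(-37, 5), Rational(1, 9))) = Add(-47058, Rational(-328, 45)) = Rational(-2117938, 45)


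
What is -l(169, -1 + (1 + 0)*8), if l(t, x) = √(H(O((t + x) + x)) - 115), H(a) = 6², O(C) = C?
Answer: -I*√79 ≈ -8.8882*I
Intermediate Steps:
H(a) = 36
l(t, x) = I*√79 (l(t, x) = √(36 - 115) = √(-79) = I*√79)
-l(169, -1 + (1 + 0)*8) = -I*√79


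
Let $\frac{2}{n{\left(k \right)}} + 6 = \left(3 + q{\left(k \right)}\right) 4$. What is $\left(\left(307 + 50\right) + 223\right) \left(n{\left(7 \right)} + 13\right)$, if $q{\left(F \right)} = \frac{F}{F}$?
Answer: $7656$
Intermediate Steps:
$q{\left(F \right)} = 1$
$n{\left(k \right)} = \frac{1}{5}$ ($n{\left(k \right)} = \frac{2}{-6 + \left(3 + 1\right) 4} = \frac{2}{-6 + 4 \cdot 4} = \frac{2}{-6 + 16} = \frac{2}{10} = 2 \cdot \frac{1}{10} = \frac{1}{5}$)
$\left(\left(307 + 50\right) + 223\right) \left(n{\left(7 \right)} + 13\right) = \left(\left(307 + 50\right) + 223\right) \left(\frac{1}{5} + 13\right) = \left(357 + 223\right) \frac{66}{5} = 580 \cdot \frac{66}{5} = 7656$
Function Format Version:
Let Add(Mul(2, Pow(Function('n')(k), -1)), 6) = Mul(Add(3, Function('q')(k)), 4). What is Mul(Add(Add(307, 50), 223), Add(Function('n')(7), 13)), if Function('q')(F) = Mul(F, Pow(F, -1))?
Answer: 7656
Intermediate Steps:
Function('q')(F) = 1
Function('n')(k) = Rational(1, 5) (Function('n')(k) = Mul(2, Pow(Add(-6, Mul(Add(3, 1), 4)), -1)) = Mul(2, Pow(Add(-6, Mul(4, 4)), -1)) = Mul(2, Pow(Add(-6, 16), -1)) = Mul(2, Pow(10, -1)) = Mul(2, Rational(1, 10)) = Rational(1, 5))
Mul(Add(Add(307, 50), 223), Add(Function('n')(7), 13)) = Mul(Add(Add(307, 50), 223), Add(Rational(1, 5), 13)) = Mul(Add(357, 223), Rational(66, 5)) = Mul(580, Rational(66, 5)) = 7656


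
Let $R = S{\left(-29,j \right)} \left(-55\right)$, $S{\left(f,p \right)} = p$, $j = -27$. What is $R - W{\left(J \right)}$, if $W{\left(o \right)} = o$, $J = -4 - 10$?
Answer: $1499$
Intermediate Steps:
$J = -14$ ($J = -4 - 10 = -14$)
$R = 1485$ ($R = \left(-27\right) \left(-55\right) = 1485$)
$R - W{\left(J \right)} = 1485 - -14 = 1485 + 14 = 1499$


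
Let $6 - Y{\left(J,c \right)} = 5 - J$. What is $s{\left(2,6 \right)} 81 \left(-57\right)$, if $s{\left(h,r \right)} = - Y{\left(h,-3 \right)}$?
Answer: $13851$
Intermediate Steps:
$Y{\left(J,c \right)} = 1 + J$ ($Y{\left(J,c \right)} = 6 - \left(5 - J\right) = 6 + \left(-5 + J\right) = 1 + J$)
$s{\left(h,r \right)} = -1 - h$ ($s{\left(h,r \right)} = - (1 + h) = -1 - h$)
$s{\left(2,6 \right)} 81 \left(-57\right) = \left(-1 - 2\right) 81 \left(-57\right) = \left(-3\right) 81 \left(-57\right) = \left(-243\right) \left(-57\right) = 13851$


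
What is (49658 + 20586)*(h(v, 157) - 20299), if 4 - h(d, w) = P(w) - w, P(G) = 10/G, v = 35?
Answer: -222088768944/157 ≈ -1.4146e+9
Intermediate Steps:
h(d, w) = 4 + w - 10/w (h(d, w) = 4 - (10/w - w) = 4 - (-w + 10/w) = 4 + (w - 10/w) = 4 + w - 10/w)
(49658 + 20586)*(h(v, 157) - 20299) = (49658 + 20586)*((4 + 157 - 10/157) - 20299) = 70244*((4 + 157 - 10*1/157) - 20299) = 70244*((4 + 157 - 10/157) - 20299) = 70244*(25267/157 - 20299) = 70244*(-3161676/157) = -222088768944/157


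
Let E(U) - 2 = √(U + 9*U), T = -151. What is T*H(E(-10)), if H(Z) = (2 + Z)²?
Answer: 12684 - 12080*I ≈ 12684.0 - 12080.0*I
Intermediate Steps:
E(U) = 2 + √10*√U (E(U) = 2 + √(U + 9*U) = 2 + √(10*U) = 2 + √10*√U)
T*H(E(-10)) = -151*(2 + (2 + √10*√(-10)))² = -151*(2 + (2 + √10*(I*√10)))² = -151*(2 + (2 + 10*I))² = -151*(4 + 10*I)²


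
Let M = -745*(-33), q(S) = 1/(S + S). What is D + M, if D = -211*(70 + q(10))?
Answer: 196089/20 ≈ 9804.5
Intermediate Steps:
q(S) = 1/(2*S)
D = -295611/20 (D = -211*(70 + (½)/10) = -211*(70 + (½)*(⅒)) = -211*(70 + 1/20) = -211*1401/20 = -295611/20 ≈ -14781.)
M = 24585
D + M = -295611/20 + 24585 = 196089/20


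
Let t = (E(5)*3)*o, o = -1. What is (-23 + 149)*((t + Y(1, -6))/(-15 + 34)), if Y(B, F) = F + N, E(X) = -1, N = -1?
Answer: -504/19 ≈ -26.526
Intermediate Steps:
Y(B, F) = -1 + F (Y(B, F) = F - 1 = -1 + F)
t = 3 (t = -1*3*(-1) = -3*(-1) = 3)
(-23 + 149)*((t + Y(1, -6))/(-15 + 34)) = (-23 + 149)*((3 + (-1 - 6))/(-15 + 34)) = 126*((3 - 7)/19) = 126*(-4*1/19) = 126*(-4/19) = -504/19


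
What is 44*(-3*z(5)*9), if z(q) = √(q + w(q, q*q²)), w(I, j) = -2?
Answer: -1188*√3 ≈ -2057.7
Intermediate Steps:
z(q) = √(-2 + q) (z(q) = √(q - 2) = √(-2 + q))
44*(-3*z(5)*9) = 44*(-3*√(-2 + 5)*9) = 44*(-3*√3*9) = 44*(-27*√3) = -1188*√3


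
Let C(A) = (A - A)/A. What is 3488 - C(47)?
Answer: 3488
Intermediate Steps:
C(A) = 0 (C(A) = 0/A = 0)
3488 - C(47) = 3488 - 1*0 = 3488 + 0 = 3488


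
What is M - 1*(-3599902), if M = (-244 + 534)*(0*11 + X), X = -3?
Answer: 3599032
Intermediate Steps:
M = -870 (M = (-244 + 534)*(0*11 - 3) = 290*(0 - 3) = 290*(-3) = -870)
M - 1*(-3599902) = -870 - 1*(-3599902) = -870 + 3599902 = 3599032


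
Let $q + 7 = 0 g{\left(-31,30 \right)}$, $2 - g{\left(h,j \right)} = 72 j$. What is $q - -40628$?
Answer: $40621$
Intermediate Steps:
$g{\left(h,j \right)} = 2 - 72 j$
$q = -7$ ($q = -7 + 0 \left(2 - 2160\right) = -7 + 0 \left(-2158\right) = -7 + 0 = -7$)
$q - -40628 = -7 - -40628 = -7 + 40628 = 40621$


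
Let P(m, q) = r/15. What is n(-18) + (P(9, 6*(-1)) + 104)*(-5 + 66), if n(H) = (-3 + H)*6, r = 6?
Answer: 31212/5 ≈ 6242.4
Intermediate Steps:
P(m, q) = 2/5 (P(m, q) = 6/15 = 6*(1/15) = 2/5)
n(H) = -18 + 6*H
n(-18) + (P(9, 6*(-1)) + 104)*(-5 + 66) = (-18 + 6*(-18)) + (2/5 + 104)*(-5 + 66) = (-18 - 108) + (522/5)*61 = -126 + 31842/5 = 31212/5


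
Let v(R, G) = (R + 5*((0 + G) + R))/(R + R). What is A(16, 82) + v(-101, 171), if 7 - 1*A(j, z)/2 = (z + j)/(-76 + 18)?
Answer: 94587/5858 ≈ 16.147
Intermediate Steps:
v(R, G) = (5*G + 6*R)/(2*R) (v(R, G) = (R + 5*(G + R))/((2*R)) = (R + (5*G + 5*R))*(1/(2*R)) = (5*G + 6*R)*(1/(2*R)) = (5*G + 6*R)/(2*R))
A(j, z) = 14 + j/29 + z/29 (A(j, z) = 14 - 2*(z + j)/(-76 + 18) = 14 - 2*(j + z)/(-58) = 14 - 2*(j + z)*(-1)/58 = 14 - 2*(-j/58 - z/58) = 14 + (j/29 + z/29) = 14 + j/29 + z/29)
A(16, 82) + v(-101, 171) = (14 + (1/29)*16 + (1/29)*82) + (3 + (5/2)*171/(-101)) = (14 + 16/29 + 82/29) + (3 + (5/2)*171*(-1/101)) = 504/29 + (3 - 855/202) = 504/29 - 249/202 = 94587/5858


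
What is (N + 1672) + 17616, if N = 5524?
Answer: 24812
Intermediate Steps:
(N + 1672) + 17616 = (5524 + 1672) + 17616 = 7196 + 17616 = 24812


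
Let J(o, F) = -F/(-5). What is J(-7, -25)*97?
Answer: -485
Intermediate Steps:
J(o, F) = F/5 (J(o, F) = -F*(-1/5) = F/5)
J(-7, -25)*97 = ((1/5)*(-25))*97 = -5*97 = -485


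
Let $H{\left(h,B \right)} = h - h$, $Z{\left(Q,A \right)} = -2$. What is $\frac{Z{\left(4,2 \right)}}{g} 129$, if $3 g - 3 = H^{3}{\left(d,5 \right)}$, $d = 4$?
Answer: $-258$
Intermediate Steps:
$H{\left(h,B \right)} = 0$
$g = 1$ ($g = 1 + \frac{0^{3}}{3} = 1 + \frac{1}{3} \cdot 0 = 1 + 0 = 1$)
$\frac{Z{\left(4,2 \right)}}{g} 129 = - \frac{2}{1} \cdot 129 = \left(-2\right) 1 \cdot 129 = \left(-2\right) 129 = -258$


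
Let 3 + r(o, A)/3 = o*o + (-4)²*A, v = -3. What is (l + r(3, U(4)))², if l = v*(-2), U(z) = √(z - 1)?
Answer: 7488 + 2304*√3 ≈ 11479.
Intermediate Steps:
U(z) = √(-1 + z)
l = 6 (l = -3*(-2) = 6)
r(o, A) = -9 + 3*o² + 48*A (r(o, A) = -9 + 3*(o*o + (-4)²*A) = -9 + 3*(o² + 16*A) = -9 + (3*o² + 48*A) = -9 + 3*o² + 48*A)
(l + r(3, U(4)))² = (6 + (-9 + 3*3² + 48*√(-1 + 4)))² = (6 + (-9 + 3*9 + 48*√3))² = (6 + (-9 + 27 + 48*√3))² = (6 + (18 + 48*√3))² = (24 + 48*√3)²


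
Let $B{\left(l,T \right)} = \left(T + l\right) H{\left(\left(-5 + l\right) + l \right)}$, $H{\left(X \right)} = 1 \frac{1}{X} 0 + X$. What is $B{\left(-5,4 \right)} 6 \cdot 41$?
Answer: $3690$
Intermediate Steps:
$H{\left(X \right)} = X$ ($H{\left(X \right)} = \frac{1}{X} 0 + X = 0 + X = X$)
$B{\left(l,T \right)} = \left(-5 + 2 l\right) \left(T + l\right)$ ($B{\left(l,T \right)} = \left(T + l\right) \left(\left(-5 + l\right) + l\right) = \left(T + l\right) \left(-5 + 2 l\right) = \left(-5 + 2 l\right) \left(T + l\right)$)
$B{\left(-5,4 \right)} 6 \cdot 41 = \left(-5 + 2 \left(-5\right)\right) \left(4 - 5\right) 6 \cdot 41 = \left(-5 - 10\right) \left(-1\right) 6 \cdot 41 = \left(-15\right) \left(-1\right) 6 \cdot 41 = 15 \cdot 6 \cdot 41 = 90 \cdot 41 = 3690$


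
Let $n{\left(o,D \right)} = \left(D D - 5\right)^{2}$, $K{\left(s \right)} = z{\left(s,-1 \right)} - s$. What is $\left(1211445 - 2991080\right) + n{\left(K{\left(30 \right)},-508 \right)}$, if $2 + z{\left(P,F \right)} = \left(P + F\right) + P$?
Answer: $66592667846$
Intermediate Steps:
$z{\left(P,F \right)} = -2 + F + 2 P$ ($z{\left(P,F \right)} = -2 + \left(\left(P + F\right) + P\right) = -2 + \left(\left(F + P\right) + P\right) = -2 + \left(F + 2 P\right) = -2 + F + 2 P$)
$K{\left(s \right)} = -3 + s$ ($K{\left(s \right)} = \left(-2 - 1 + 2 s\right) - s = \left(-3 + 2 s\right) - s = -3 + s$)
$n{\left(o,D \right)} = \left(-5 + D^{2}\right)^{2}$ ($n{\left(o,D \right)} = \left(D^{2} - 5\right)^{2} = \left(-5 + D^{2}\right)^{2}$)
$\left(1211445 - 2991080\right) + n{\left(K{\left(30 \right)},-508 \right)} = \left(1211445 - 2991080\right) + \left(-5 + \left(-508\right)^{2}\right)^{2} = -1779635 + \left(-5 + 258064\right)^{2} = -1779635 + 258059^{2} = -1779635 + 66594447481 = 66592667846$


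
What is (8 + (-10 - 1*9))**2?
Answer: 121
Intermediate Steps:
(8 + (-10 - 1*9))**2 = (8 + (-10 - 9))**2 = (8 - 19)**2 = (-11)**2 = 121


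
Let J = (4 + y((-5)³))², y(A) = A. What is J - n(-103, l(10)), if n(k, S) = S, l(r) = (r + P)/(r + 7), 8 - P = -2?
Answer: 248877/17 ≈ 14640.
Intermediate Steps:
P = 10 (P = 8 - 1*(-2) = 8 + 2 = 10)
l(r) = (10 + r)/(7 + r) (l(r) = (r + 10)/(r + 7) = (10 + r)/(7 + r))
J = 14641 (J = (4 + (-5)³)² = (4 - 125)² = (-121)² = 14641)
J - n(-103, l(10)) = 14641 - (10 + 10)/(7 + 10) = 14641 - 20/17 = 248877/17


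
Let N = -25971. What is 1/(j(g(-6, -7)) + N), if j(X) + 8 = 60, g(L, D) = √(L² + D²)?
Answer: -1/25919 ≈ -3.8582e-5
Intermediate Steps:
g(L, D) = √(D² + L²)
j(X) = 52 (j(X) = -8 + 60 = 52)
1/(j(g(-6, -7)) + N) = 1/(52 - 25971) = 1/(-25919) = -1/25919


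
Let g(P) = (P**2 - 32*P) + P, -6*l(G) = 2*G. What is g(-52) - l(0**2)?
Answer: 4316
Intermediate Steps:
l(G) = -G/3
g(P) = P**2 - 31*P
g(-52) - l(0**2) = -52*(-31 - 52) - (-1)*0**2/3 = -52*(-83) - (-1)*0/3 = 4316 - 1*0 = 4316 + 0 = 4316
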